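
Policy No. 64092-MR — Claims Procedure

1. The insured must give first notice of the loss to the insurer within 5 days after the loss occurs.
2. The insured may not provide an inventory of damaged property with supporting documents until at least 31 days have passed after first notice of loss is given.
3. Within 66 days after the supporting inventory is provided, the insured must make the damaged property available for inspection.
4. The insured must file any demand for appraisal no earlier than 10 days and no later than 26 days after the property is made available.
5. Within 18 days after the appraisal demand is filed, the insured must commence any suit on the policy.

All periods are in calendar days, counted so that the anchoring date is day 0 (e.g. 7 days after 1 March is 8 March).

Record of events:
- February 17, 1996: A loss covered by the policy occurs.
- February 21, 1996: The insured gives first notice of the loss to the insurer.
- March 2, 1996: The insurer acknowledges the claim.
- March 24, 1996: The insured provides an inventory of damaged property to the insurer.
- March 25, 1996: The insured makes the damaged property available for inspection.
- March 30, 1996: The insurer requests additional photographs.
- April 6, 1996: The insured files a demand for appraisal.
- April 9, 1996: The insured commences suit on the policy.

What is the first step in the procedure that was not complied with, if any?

(1) due by February 17, 1996 + 5 days = February 22, 1996; done February 21, 1996 — timely.
(2) permitted from February 21, 1996 + 31 days = March 23, 1996 onward; done March 24, 1996, after the minimum wait.
(3) due by March 24, 1996 + 66 days = May 29, 1996; completed March 25, 1996, before the deadline.
(4) the permitted window runs from March 25, 1996 + 10 = April 4, 1996 to March 25, 1996 + 26 = April 20, 1996; April 6, 1996 falls inside that range.
(5) due by April 6, 1996 + 18 days = April 24, 1996; done April 9, 1996 — timely.

None — every step was satisfied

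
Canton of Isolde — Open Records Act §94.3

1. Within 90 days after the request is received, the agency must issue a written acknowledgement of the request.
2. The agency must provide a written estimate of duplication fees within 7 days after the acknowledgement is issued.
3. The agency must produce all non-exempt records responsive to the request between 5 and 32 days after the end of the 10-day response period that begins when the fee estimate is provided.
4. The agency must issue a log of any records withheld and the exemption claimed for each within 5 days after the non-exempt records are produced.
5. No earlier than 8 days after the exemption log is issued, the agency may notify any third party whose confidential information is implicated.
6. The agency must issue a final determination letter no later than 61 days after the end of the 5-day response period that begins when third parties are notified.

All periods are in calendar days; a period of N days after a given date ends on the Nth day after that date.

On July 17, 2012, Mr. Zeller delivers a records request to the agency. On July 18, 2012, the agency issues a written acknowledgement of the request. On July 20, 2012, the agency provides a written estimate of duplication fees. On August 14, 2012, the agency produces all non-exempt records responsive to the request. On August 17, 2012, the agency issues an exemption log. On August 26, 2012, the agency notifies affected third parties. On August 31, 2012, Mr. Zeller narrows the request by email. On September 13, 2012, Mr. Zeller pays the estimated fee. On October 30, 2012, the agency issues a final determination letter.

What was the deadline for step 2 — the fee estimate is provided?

July 25, 2012

Step 2 runs from July 18, 2012, when the acknowledgement is issued. 7 days after July 18, 2012 is July 25, 2012.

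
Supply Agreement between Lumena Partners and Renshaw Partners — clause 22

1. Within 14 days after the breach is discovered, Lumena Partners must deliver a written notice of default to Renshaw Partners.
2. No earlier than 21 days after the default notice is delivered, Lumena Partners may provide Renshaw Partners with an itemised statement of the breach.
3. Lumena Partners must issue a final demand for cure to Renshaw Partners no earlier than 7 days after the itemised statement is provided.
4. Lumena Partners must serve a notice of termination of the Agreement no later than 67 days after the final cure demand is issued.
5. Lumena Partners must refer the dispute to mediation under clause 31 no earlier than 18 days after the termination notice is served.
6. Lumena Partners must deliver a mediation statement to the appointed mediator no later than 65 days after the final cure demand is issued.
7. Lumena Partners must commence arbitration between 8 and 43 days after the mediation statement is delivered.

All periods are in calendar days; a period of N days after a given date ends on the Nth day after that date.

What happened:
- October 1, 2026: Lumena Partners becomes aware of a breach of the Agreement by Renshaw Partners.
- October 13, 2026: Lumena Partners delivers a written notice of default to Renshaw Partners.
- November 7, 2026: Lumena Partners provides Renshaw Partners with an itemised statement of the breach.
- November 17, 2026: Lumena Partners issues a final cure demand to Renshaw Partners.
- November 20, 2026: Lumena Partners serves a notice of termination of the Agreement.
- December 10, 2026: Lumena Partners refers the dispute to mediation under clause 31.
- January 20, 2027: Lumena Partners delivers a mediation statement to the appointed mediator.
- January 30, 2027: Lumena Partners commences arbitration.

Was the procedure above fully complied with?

Yes

Step 1: 14 days after October 1, 2026 (when the breach is discovered) is October 15, 2026; October 13, 2026 is within that limit.
Step 2: the earliest permitted date is 21 days after October 13, 2026 (when the default notice is delivered), i.e. November 3, 2026; done November 7, 2026 — permitted.
Step 3: the earliest permitted date is 7 days after November 7, 2026 (when the itemised statement is provided), i.e. November 14, 2026; November 17, 2026 is on or after that date.
Step 4: 67 days after November 17, 2026 (when the final cure demand is issued) is January 23, 2027; completed November 20, 2026, before the deadline.
Step 5: the earliest permitted date is 18 days after November 20, 2026 (when the termination notice is served), i.e. December 8, 2026; done December 10, 2026 — permitted.
Step 6: 65 days after November 17, 2026 (when the final cure demand is issued) is January 21, 2027; January 20, 2027 is within that limit.
Step 7: the window is 8–43 days after January 20, 2027 (when the mediation statement is delivered), so January 28, 2027 through March 4, 2027; done January 30, 2027 — within the window.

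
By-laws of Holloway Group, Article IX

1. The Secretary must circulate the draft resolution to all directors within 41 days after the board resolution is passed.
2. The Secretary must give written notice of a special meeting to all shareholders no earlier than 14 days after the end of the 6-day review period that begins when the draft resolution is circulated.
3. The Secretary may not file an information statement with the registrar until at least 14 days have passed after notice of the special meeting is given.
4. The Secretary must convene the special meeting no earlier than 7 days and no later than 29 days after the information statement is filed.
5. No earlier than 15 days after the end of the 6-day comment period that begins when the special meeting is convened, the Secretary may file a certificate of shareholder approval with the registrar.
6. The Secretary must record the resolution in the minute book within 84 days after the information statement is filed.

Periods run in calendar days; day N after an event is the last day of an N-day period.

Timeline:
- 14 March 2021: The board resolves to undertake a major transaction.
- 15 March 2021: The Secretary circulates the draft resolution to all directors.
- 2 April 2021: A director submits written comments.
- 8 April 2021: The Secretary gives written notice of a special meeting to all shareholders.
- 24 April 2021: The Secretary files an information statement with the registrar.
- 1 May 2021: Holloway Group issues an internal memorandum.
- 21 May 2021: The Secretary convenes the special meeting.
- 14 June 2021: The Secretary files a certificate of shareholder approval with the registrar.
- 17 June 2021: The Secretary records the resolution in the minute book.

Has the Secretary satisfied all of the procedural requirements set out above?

(1) due by 14 March 2021 + 41 days = 24 April 2021; 15 March 2021 is within that limit.
(2) permitted from 21 March 2021 + 14 days = 4 April 2021 onward; 8 April 2021 is on or after that date.
(3) permitted from 8 April 2021 + 14 days = 22 April 2021 onward; 24 April 2021 is on or after that date.
(4) the permitted window runs from 24 April 2021 + 7 = 1 May 2021 to 24 April 2021 + 29 = 23 May 2021; done 21 May 2021, which is between those dates.
(5) permitted from 27 May 2021 + 15 days = 11 June 2021 onward; 14 June 2021 is on or after that date.
(6) due by 24 April 2021 + 84 days = 17 July 2021; 17 June 2021 is within that limit.

Yes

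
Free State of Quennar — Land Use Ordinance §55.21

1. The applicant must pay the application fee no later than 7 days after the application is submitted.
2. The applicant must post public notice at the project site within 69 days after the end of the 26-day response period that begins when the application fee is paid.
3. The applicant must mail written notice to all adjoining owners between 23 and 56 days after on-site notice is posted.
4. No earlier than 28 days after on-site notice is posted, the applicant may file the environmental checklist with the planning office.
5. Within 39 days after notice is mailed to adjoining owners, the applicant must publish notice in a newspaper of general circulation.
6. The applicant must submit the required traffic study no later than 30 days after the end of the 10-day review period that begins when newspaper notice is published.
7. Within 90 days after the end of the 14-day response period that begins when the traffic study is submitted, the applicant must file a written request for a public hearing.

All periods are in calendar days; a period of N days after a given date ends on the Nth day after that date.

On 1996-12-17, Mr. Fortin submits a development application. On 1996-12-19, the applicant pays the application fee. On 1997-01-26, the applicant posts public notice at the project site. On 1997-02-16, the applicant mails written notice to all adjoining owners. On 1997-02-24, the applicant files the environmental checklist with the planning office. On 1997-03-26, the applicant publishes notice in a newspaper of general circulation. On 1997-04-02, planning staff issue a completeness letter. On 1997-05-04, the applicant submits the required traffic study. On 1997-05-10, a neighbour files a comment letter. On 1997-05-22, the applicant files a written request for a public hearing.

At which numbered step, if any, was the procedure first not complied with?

Step 3

Step 1: 7 days after 1996-12-17 (when the application is submitted) is 1996-12-24; completed 1996-12-19, before the deadline.
Step 2: 69 days after 1997-01-14 (end of the 26-day response period, which began when the application fee is paid on 1996-12-19) is 1997-03-24; 1997-01-26 is within that limit.
Step 3: the window is 23–56 days after 1997-01-26 (when on-site notice is posted), so 1997-02-18 through 1997-03-23; 1997-02-16 is 2 days too early.
Later steps need not be reached.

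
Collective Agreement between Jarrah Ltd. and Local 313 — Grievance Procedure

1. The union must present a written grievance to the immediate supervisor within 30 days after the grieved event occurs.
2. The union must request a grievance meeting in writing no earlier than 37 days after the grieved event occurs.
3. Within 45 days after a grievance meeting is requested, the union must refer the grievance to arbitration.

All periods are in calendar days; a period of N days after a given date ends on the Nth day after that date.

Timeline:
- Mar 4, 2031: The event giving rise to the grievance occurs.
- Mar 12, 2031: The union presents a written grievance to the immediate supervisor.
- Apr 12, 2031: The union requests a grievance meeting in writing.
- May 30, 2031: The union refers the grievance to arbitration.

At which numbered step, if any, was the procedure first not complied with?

(1) due by Mar 4, 2031 + 30 days = Apr 3, 2031; Mar 12, 2031 is within that limit.
(2) permitted from Mar 4, 2031 + 37 days = Apr 10, 2031 onward; Apr 12, 2031 is on or after that date.
(3) due by Apr 12, 2031 + 45 days = May 27, 2031; not done until May 30, 2031, 3 days after the deadline.
That is the first point of non-compliance.

Step 3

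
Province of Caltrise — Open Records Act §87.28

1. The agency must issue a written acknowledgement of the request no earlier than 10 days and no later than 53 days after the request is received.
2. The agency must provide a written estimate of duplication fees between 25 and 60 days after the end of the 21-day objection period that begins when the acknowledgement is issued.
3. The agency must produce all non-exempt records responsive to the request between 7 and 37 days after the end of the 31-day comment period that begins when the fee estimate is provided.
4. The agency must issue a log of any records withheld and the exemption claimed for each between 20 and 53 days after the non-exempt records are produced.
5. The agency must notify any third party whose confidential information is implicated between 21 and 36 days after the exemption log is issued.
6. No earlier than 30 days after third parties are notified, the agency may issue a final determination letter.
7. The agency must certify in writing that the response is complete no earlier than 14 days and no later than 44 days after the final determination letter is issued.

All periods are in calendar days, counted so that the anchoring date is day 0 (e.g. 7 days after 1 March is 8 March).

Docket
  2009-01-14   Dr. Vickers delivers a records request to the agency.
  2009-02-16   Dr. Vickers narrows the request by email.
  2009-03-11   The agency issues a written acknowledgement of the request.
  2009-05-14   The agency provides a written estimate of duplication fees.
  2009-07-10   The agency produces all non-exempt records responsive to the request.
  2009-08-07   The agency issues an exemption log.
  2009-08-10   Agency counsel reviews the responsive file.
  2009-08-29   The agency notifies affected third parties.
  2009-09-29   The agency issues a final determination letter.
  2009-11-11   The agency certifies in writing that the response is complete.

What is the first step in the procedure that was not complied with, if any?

Step 1: the window is 10–53 days after 2009-01-14 (when the request is received), so 2009-01-24 through 2009-03-08; 2009-03-11 is 3 days past the end of the window.
Later steps need not be reached.

Step 1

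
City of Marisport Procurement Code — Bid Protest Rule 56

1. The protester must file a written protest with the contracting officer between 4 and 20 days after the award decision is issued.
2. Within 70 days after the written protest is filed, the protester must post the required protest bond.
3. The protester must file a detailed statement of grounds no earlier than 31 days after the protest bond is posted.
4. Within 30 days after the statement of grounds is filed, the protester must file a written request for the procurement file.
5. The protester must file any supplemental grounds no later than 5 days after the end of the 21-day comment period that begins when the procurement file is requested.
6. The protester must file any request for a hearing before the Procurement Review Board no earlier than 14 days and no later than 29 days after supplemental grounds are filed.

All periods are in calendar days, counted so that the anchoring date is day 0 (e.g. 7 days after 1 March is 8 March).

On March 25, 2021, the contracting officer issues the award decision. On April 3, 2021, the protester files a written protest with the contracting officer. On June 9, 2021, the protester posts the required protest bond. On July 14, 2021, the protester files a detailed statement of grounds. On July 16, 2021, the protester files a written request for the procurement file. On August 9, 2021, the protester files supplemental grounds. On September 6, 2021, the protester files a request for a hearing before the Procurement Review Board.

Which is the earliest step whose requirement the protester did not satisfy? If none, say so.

None — every step was satisfied

Step 1: the window is 4–20 days after March 25, 2021 (when the award decision is issued), so March 29, 2021 through April 14, 2021; April 3, 2021 falls inside that range.
Step 2: 70 days after April 3, 2021 (when the written protest is filed) is June 12, 2021; completed June 9, 2021, before the deadline.
Step 3: the earliest permitted date is 31 days after June 9, 2021 (when the protest bond is posted), i.e. July 10, 2021; done July 14, 2021 — permitted.
Step 4: 30 days after July 14, 2021 (when the statement of grounds is filed) is August 13, 2021; July 16, 2021 is within that limit.
Step 5: 5 days after August 6, 2021 (end of the 21-day comment period, which began when the procurement file is requested on July 16, 2021) is August 11, 2021; August 9, 2021 is within that limit.
Step 6: the window is 14–29 days after August 9, 2021 (when supplemental grounds are filed), so August 23, 2021 through September 7, 2021; September 6, 2021 falls inside that range.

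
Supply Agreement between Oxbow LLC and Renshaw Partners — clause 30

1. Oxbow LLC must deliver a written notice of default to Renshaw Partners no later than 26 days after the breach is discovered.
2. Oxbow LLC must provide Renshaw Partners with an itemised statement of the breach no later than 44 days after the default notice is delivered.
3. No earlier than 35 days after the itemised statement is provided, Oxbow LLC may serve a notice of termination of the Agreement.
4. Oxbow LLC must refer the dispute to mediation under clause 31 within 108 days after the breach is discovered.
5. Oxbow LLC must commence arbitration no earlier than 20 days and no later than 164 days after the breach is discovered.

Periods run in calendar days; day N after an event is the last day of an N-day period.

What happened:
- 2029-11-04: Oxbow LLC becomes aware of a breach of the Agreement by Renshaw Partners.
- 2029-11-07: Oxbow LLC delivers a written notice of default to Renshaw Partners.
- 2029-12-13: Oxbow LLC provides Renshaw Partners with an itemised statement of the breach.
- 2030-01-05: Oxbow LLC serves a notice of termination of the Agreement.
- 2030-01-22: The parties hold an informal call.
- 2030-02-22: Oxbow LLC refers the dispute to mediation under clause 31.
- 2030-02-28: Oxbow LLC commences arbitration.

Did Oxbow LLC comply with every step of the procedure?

(1) due by 2029-11-04 + 26 days = 2029-11-30; done 2029-11-07 — timely.
(2) due by 2029-11-07 + 44 days = 2029-12-21; 2029-12-13 is within that limit.
(3) permitted from 2029-12-13 + 35 days = 2030-01-17 onward; done 2030-01-05 — 12 days too early.

No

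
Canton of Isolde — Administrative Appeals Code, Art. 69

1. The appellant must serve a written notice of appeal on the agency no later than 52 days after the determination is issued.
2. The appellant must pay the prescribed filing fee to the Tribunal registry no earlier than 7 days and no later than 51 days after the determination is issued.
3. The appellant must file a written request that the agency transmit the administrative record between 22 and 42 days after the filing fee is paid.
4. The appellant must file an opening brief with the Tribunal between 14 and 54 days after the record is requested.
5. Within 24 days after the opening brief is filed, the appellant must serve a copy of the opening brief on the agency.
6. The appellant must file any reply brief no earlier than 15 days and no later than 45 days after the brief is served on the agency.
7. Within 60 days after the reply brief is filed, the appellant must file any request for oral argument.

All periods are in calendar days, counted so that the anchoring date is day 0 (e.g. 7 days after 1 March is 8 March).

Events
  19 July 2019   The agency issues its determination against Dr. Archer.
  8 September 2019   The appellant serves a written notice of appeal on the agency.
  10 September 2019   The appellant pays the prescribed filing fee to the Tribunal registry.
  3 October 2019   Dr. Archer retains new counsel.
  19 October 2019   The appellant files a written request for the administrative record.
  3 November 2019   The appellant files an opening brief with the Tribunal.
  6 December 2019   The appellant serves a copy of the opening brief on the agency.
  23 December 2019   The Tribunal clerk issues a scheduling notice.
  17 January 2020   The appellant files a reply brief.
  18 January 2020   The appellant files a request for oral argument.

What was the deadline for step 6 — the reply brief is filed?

Step 6 runs from 6 December 2019, when the brief is served on the agency. The window is 15–45 days after 6 December 2019; it closes on 20 January 2020.

20 January 2020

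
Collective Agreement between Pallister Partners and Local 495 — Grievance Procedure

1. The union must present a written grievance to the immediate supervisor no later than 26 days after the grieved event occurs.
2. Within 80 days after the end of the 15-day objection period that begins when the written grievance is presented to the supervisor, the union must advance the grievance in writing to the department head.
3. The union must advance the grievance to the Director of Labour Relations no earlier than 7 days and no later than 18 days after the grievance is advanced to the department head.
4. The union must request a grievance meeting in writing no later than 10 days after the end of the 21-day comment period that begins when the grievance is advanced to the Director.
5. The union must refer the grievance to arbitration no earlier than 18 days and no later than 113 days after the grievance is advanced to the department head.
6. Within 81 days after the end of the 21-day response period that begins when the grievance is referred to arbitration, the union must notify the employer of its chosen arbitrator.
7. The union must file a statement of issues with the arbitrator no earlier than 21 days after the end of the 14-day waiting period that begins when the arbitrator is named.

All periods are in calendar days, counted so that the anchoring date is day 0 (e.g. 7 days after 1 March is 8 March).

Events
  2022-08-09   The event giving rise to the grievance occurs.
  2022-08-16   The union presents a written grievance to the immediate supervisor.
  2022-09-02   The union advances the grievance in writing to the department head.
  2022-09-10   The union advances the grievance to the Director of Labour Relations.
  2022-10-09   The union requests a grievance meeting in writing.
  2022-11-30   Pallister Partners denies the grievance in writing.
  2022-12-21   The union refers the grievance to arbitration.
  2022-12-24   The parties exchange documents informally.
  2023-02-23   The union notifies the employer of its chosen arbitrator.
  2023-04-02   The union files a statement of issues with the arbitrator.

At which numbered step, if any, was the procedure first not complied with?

None — every step was satisfied

(1) due by 2022-08-09 + 26 days = 2022-09-04; 2022-08-16 is within that limit.
(2) due by 2022-08-31 + 80 days = 2022-11-19; 2022-09-02 is within that limit.
(3) the permitted window runs from 2022-09-02 + 7 = 2022-09-09 to 2022-09-02 + 18 = 2022-09-20; done 2022-09-10 — within the window.
(4) due by 2022-10-01 + 10 days = 2022-10-11; 2022-10-09 is within that limit.
(5) the permitted window runs from 2022-09-02 + 18 = 2022-09-20 to 2022-09-02 + 113 = 2022-12-24; 2022-12-21 falls inside that range.
(6) due by 2023-01-11 + 81 days = 2023-04-02; 2023-02-23 is within that limit.
(7) permitted from 2023-03-09 + 21 days = 2023-03-30 onward; done 2023-04-02 — permitted.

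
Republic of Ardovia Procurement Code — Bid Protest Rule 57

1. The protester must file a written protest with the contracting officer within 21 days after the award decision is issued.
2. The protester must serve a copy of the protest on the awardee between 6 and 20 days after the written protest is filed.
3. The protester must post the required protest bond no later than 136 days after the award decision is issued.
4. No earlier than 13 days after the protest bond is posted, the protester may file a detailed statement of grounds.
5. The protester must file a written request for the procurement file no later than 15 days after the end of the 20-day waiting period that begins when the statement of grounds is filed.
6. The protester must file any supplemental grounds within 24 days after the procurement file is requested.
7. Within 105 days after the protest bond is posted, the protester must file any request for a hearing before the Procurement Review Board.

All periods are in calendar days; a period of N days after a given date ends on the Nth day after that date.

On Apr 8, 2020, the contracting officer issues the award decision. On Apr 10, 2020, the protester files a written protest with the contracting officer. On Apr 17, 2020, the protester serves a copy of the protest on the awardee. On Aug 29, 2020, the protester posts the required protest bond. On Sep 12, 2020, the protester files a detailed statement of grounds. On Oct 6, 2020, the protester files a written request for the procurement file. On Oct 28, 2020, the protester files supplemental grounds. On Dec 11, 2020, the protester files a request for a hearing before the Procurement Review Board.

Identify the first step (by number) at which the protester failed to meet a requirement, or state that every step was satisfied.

Step 1 — counting 21 days from Apr 8, 2020 (when the award decision is issued) gives a deadline of Apr 29, 2020; Apr 10, 2020 is within that limit.
Step 2 — 6 and 20 days from Apr 10, 2020 (when the written protest is filed) are Apr 16, 2020 and Apr 30, 2020 respectively; done Apr 17, 2020, which is between those dates.
Step 3 — counting 136 days from Apr 8, 2020 (when the award decision is issued) gives a deadline of Aug 22, 2020; Aug 29, 2020 misses that deadline by 7 days.

Step 3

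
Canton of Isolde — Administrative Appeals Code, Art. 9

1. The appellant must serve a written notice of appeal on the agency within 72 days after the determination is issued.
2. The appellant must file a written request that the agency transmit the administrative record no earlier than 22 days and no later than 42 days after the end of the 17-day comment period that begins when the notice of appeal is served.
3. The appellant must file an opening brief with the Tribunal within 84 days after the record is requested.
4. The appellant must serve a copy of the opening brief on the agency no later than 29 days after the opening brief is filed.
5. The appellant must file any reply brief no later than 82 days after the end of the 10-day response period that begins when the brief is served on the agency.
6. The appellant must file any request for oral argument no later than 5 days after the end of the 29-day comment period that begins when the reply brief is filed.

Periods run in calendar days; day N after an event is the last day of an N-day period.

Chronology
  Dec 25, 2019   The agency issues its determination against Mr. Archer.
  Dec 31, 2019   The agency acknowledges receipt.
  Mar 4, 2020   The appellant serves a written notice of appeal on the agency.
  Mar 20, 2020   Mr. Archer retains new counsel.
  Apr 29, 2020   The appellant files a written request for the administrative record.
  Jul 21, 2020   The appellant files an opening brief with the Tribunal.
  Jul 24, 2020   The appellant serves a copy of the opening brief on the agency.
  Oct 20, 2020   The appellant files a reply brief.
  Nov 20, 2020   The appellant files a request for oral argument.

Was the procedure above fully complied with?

Step 1: 72 days after Dec 25, 2019 (when the determination is issued) is Mar 6, 2020; done Mar 4, 2020 — timely.
Step 2: the window is 22–42 days after Mar 21, 2020 (end of the 17-day comment period, which began when the notice of appeal is served on Mar 4, 2020), so Apr 12, 2020 through May 2, 2020; Apr 29, 2020 falls inside that range.
Step 3: 84 days after Apr 29, 2020 (when the record is requested) is Jul 22, 2020; Jul 21, 2020 is within that limit.
Step 4: 29 days after Jul 21, 2020 (when the opening brief is filed) is Aug 19, 2020; Jul 24, 2020 is within that limit.
Step 5: 82 days after Aug 3, 2020 (end of the 10-day response period, which began when the brief is served on the agency on Jul 24, 2020) is Oct 24, 2020; Oct 20, 2020 is within that limit.
Step 6: 5 days after Nov 18, 2020 (end of the 29-day comment period, which began when the reply brief is filed on Oct 20, 2020) is Nov 23, 2020; completed Nov 20, 2020, before the deadline.

Yes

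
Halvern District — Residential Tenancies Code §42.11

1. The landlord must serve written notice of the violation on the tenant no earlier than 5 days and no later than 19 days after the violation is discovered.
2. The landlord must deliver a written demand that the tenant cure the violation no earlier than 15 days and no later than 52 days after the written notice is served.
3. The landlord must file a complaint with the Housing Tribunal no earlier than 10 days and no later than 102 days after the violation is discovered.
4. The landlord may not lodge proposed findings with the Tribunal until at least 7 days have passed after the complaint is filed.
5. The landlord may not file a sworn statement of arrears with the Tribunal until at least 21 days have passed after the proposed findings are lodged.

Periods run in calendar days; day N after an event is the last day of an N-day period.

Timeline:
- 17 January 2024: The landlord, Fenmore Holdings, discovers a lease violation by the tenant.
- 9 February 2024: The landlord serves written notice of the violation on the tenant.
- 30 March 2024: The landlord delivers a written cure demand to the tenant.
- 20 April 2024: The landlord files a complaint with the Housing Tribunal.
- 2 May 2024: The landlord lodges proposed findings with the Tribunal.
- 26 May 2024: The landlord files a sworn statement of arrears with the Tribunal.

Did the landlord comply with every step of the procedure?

(1) the permitted window runs from 17 January 2024 + 5 = 22 January 2024 to 17 January 2024 + 19 = 5 February 2024; 9 February 2024 is 4 days past the end of the window.
No need to go further; step 1 was not satisfied.

No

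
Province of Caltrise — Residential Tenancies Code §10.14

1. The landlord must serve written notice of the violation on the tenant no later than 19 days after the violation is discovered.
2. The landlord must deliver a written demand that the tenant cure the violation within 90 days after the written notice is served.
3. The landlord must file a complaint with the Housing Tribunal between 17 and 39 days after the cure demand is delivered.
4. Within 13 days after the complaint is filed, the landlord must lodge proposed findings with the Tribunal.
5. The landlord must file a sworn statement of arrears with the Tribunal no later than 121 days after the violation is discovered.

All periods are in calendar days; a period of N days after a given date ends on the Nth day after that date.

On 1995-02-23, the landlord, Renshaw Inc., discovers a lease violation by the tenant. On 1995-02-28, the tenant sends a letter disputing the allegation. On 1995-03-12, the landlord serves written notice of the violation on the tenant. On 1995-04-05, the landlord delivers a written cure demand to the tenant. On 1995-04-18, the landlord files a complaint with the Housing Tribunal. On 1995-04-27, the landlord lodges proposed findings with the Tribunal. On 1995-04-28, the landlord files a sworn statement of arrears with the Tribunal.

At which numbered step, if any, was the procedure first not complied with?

Step 3

(1) due by 1995-02-23 + 19 days = 1995-03-14; 1995-03-12 is within that limit.
(2) due by 1995-03-12 + 90 days = 1995-06-10; 1995-04-05 is within that limit.
(3) the permitted window runs from 1995-04-05 + 17 = 1995-04-22 to 1995-04-05 + 39 = 1995-05-14; done 1995-04-18 — 4 days before the window opened.
No need to go further; step 3 was not satisfied.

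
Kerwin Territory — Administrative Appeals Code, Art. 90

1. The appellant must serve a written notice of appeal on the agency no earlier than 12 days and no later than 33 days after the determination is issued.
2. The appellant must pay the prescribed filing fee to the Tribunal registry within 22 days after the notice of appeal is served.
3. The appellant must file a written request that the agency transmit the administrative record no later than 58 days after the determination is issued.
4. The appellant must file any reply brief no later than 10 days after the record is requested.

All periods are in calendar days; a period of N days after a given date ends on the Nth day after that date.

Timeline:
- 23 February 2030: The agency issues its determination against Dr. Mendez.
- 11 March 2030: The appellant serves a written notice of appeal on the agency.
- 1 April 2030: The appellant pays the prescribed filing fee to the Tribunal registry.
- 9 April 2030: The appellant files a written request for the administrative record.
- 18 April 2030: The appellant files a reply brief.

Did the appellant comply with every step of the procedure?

Step 1 — 12 and 33 days from 23 February 2030 (when the determination is issued) are 7 March 2030 and 28 March 2030 respectively; done 11 March 2030 — within the window.
Step 2 — counting 22 days from 11 March 2030 (when the notice of appeal is served) gives a deadline of 2 April 2030; completed 1 April 2030, before the deadline.
Step 3 — counting 58 days from 23 February 2030 (when the determination is issued) gives a deadline of 22 April 2030; completed 9 April 2030, before the deadline.
Step 4 — counting 10 days from 9 April 2030 (when the record is requested) gives a deadline of 19 April 2030; completed 18 April 2030, before the deadline.

Yes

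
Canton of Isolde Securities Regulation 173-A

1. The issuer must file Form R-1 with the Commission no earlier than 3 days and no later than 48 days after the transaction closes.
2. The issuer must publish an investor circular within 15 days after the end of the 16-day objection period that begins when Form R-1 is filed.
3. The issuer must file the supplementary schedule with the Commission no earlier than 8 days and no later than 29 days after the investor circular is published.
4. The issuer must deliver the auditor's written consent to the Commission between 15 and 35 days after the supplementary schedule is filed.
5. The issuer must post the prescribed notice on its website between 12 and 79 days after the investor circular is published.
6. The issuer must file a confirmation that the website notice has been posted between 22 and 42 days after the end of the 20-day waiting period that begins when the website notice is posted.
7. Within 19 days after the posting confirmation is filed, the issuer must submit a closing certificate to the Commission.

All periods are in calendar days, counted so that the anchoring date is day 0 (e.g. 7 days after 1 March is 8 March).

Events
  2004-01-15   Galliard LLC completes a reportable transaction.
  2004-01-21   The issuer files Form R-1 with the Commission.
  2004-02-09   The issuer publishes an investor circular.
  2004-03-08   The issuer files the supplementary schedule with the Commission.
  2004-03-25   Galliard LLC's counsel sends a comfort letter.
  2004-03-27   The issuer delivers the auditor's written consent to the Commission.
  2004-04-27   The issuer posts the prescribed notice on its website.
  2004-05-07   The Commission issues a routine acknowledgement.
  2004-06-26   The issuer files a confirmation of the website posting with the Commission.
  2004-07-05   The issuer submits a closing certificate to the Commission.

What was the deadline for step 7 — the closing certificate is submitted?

2004-07-15

Step 7 runs from 2004-06-26, when the posting confirmation is filed. 19 days after 2004-06-26 is 2004-07-15.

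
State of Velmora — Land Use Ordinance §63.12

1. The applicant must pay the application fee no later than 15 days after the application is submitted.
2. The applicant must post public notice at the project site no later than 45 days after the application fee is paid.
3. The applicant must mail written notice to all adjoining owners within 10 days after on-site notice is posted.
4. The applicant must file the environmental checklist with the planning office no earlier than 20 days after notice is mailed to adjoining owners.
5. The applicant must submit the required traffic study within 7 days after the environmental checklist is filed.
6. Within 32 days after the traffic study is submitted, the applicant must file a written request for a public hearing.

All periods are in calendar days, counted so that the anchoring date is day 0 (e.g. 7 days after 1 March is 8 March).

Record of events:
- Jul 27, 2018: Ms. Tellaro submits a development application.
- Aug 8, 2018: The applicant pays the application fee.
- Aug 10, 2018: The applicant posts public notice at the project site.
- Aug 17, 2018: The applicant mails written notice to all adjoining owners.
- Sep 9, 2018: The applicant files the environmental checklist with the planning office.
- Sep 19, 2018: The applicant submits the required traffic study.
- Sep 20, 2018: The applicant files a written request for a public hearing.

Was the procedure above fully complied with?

Step 1 — counting 15 days from Jul 27, 2018 (when the application is submitted) gives a deadline of Aug 11, 2018; Aug 8, 2018 is within that limit.
Step 2 — counting 45 days from Aug 8, 2018 (when the application fee is paid) gives a deadline of Sep 22, 2018; completed Aug 10, 2018, before the deadline.
Step 3 — counting 10 days from Aug 10, 2018 (when on-site notice is posted) gives a deadline of Aug 20, 2018; completed Aug 17, 2018, before the deadline.
Step 4 — must wait 20 days from Aug 17, 2018 (when notice is mailed to adjoining owners), so not before Sep 6, 2018; done Sep 9, 2018 — permitted.
Step 5 — counting 7 days from Sep 9, 2018 (when the environmental checklist is filed) gives a deadline of Sep 16, 2018; not done until Sep 19, 2018, 3 days after the deadline.
Later steps need not be reached.

No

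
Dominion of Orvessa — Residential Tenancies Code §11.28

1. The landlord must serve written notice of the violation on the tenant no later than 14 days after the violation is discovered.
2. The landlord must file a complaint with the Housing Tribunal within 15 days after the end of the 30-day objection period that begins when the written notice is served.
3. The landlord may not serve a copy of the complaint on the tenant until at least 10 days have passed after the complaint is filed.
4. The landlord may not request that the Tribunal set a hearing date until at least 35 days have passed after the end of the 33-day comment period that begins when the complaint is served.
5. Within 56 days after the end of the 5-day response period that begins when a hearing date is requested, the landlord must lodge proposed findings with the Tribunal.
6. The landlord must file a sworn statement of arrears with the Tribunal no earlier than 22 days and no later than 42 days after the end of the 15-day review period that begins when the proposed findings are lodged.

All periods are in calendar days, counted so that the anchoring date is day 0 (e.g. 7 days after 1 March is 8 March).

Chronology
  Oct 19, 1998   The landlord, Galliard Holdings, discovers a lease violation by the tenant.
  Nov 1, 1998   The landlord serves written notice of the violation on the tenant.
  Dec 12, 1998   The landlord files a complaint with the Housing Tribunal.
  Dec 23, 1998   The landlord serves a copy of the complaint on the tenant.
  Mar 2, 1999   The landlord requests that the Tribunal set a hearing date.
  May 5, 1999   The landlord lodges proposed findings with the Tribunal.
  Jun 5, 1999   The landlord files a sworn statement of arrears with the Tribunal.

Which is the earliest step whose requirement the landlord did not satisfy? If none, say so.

Step 1 — counting 14 days from Oct 19, 1998 (when the violation is discovered) gives a deadline of Nov 2, 1998; done Nov 1, 1998 — timely.
Step 2 — counting 15 days from Dec 1, 1998 (end of the 30-day objection period, which began when the written notice is served on Nov 1, 1998) gives a deadline of Dec 16, 1998; Dec 12, 1998 is within that limit.
Step 3 — must wait 10 days from Dec 12, 1998 (when the complaint is filed), so not before Dec 22, 1998; done Dec 23, 1998, after the minimum wait.
Step 4 — must wait 35 days from Jan 25, 1999 (end of the 33-day comment period, which began when the complaint is served on Dec 23, 1998), so not before Mar 1, 1999; Mar 2, 1999 is on or after that date.
Step 5 — counting 56 days from Mar 7, 1999 (end of the 5-day response period, which began when a hearing date is requested on Mar 2, 1999) gives a deadline of May 2, 1999; done May 5, 1999 — 3 days late.

Step 5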